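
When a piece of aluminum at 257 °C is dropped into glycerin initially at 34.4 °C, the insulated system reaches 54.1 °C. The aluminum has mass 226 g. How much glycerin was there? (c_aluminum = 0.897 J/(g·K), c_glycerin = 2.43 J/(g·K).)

|Q_aluminum| = |Q_glycerin|:
226×0.897×(257 − 54.1) = m×2.43×(54.1 − 34.4)
47.87 m = 41132  ⇒  m ≈ 859.2 g

m ≈ 859 g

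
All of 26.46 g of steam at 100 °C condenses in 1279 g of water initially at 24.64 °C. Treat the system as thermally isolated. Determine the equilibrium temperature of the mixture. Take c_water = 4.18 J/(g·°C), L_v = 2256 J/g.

Setting the total heat transfer to zero:
condense steam: −26.46×2256 = −59694
  condensed water 100 °C→T: 110.6(T − 100)
  original water: 5346.2(T − 24.64)
5456.8 T = 59694 + 11060 + 131731 = 202485
T ≈ 37.11 °C — below 100 °C, confirming all the steam condensed.

T_f ≈ 37.1 °C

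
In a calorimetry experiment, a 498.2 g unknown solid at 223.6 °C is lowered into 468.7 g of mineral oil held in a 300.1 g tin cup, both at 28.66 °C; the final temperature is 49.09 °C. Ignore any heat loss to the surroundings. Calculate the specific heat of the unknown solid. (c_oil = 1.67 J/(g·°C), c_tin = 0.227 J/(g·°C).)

c ≈ 0.2 J/(g·°C)

Heat gained plus heat lost sum to zero:
498.2×c×(49.09 − 223.6) + 468.7×1.67×(49.09 − 28.66) + 300.1×0.227×(49.09 − 28.66) = 0
-86941 c = -17383
c = -17383/-86941 ≈ 0.1999 J/(g·°C)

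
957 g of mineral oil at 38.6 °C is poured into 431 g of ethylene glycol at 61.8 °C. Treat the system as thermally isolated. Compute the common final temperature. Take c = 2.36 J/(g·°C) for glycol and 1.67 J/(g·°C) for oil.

T_f ≈ 47.6 °C

Set heat shed by the hot body equal to heat absorbed by the cold body:
431*2.36*(61.8 − T) = 957*1.67*(T − 38.6)
1017.2(61.8 − T) = 1598.2(T − 38.6)
2615.3 T = 124551  ⇒  T ≈ 47.62 °C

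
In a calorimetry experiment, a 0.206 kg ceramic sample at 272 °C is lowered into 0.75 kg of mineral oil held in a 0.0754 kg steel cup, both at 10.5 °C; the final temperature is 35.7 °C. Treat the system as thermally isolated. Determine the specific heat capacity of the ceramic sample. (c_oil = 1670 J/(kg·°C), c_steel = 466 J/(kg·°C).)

c ≈ 667 J/(kg·°C)

Let T be the final temperature. ΣQ_i = 0:
0.206×c×(35.7 − 272) + 0.75×1670×(35.7 − 10.5) + 0.0754×466×(35.7 − 10.5) = 0
-48.68 c = -32448
c = -32448/-48.68 ≈ 666.6 J/(kg·°C)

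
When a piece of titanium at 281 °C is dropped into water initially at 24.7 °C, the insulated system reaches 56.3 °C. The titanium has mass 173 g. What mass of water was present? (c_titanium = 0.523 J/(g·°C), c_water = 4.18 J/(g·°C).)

m ≈ 154 g

|Q_titanium| = |Q_water|:
173·0.523·(281 − 56.3) = m·4.18·(56.3 − 24.7)
132.09 m = 20331  ⇒  m ≈ 153.9 g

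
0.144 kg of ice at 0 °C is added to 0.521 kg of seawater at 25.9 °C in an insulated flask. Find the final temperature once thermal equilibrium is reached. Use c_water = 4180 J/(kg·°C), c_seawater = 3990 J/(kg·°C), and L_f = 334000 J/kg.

T_f ≈ 2.1 °C

Net heat exchanged in the isolated system is zero:
fusion: m_ice L_f = 0.144×334000 = 48096; meltwater 0→T: 0.144×4180×T = 601.92 T; seawater: 2078.8(T − 25.9)
2680.7 T = 53841 − 48096 = 5744.7
T ≈ 2.14 °C — above 0 °C, consistent with complete melting.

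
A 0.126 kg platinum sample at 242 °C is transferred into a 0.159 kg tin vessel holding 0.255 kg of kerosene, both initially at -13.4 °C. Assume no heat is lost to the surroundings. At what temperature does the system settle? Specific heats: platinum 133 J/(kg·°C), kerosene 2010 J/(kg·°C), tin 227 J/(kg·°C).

Let T be the final temperature. ΣQ_i = 0:
0.126×133×(T − 242) + 0.255×2010×(T − (-13.4)) + 0.159×227×(T − (-13.4)) = 0
16.76(T − 242) + 512.55(T − (-13.4)) + 36.09(T − (-13.4)) = 0
565.4 T = -3296.4
T = -3296.4 / 565.4 = -5.83 °C

T_f ≈ -5.8 °C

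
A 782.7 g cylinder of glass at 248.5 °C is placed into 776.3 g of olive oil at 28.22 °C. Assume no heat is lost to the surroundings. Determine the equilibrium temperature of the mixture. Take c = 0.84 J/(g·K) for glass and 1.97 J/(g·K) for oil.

Heat gained plus heat lost sum to zero:
782.7*0.84*(T − 248.5) + 776.3*1.97*(T − 28.22) = 0
657.47(T − 248.5) + 1529.3(T − 28.22) = 0
2186.8 T = 206538
T = 206538/2186.8 ≈ 94.45 °C

T_f ≈ 94.4 °C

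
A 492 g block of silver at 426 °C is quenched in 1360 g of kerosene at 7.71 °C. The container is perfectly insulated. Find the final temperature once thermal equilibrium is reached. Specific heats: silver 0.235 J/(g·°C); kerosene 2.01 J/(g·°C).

T_f ≈ 24.7 °C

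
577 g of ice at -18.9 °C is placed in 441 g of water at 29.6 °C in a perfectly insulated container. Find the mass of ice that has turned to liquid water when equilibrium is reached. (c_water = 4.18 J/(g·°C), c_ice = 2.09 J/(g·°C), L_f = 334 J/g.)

m_melted ≈ 95.1 g

Cooling the water to 0 °C releases 441×4.18×29.6 = 54564 J.
Warming the ice to 0 °C takes 577×2.09×18.9 = 22792 J, leaving 31772 J for melting.
Melting all 577 g of ice would need 577×334 = 192718 J.
31772 J < 192718 J, so only part of the ice melts and the system sits at 0 °C.
m_melted×334 = 31772  ⇒  m_melted ≈ 95.13 g.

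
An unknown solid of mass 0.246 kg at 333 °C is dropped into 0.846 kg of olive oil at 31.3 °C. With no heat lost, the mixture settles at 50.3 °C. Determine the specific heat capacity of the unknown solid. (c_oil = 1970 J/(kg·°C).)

c ≈ 455 J/(kg·°C)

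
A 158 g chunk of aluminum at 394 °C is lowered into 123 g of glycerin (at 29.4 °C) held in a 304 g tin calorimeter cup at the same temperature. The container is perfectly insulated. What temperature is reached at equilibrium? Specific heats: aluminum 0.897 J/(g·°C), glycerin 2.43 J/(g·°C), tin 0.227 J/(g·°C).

T_f ≈ 130.8 °C

With ΣQ=0 the equilibrium temperature is the m·c-weighted mean:
T_f = (141.73·394 + 298.89·29.4 + 69.01·29.4) / (141.73 + 298.89 + 69.01)
    = 66656 / 509.62 ≈ 130.79 °C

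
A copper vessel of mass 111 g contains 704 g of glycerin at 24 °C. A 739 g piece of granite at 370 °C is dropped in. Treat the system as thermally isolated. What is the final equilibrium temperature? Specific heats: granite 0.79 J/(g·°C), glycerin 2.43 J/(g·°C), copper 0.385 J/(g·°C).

T_f ≈ 110.4 °C

Heat gained plus heat lost sum to zero:
739×0.79×(T − 370) + 704×2.43×(T − 24) + 111×0.385×(T − 24) = 0
583.81(T − 370) + 1710.7(T − 24) + 42.73(T − 24) = 0
(583.81 + 1710.7 + 42.73) T = 583.81×370 + 1710.7×24 + 42.73×24
T = 258093 / 2337.3 = 110 °C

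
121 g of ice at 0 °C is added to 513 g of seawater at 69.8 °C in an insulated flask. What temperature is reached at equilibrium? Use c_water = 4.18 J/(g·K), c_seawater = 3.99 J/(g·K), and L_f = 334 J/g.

T_f ≈ 40.1 °C

Sum of m c ΔT and latent-heat terms is zero:
latent heat to melt: 121·334 = 40414
  meltwater 0→T: 121·4.18·T = 505.78 T
  seawater: 2046.9(T − 69.8)
2552.7 T = 142872 − 40414 = 102458
T ≈ 40.14 °C (positive, so assuming full melt was valid).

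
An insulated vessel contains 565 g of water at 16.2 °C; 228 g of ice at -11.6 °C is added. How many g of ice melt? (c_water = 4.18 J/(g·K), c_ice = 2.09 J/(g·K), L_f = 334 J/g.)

Cooling the water to 0 °C releases 565·4.18·16.2 = 38260 J.
Warming the ice to 0 °C takes 228·2.09·11.6 = 5527.6 J, leaving 32732 J for melting.
Fully melting the ice requires m_ice L_f = 228·334 = 76152 J.
That's not enough to melt it all — equilibrium is at 0 °C with ice remaining.
m_melted·334 = 32732  ⇒  m_melted ≈ 98 g.

m_melted ≈ 98 g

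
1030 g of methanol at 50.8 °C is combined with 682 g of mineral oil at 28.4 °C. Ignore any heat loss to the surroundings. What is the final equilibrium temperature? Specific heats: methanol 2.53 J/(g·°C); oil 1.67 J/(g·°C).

T_f ≈ 44.0 °C

Setting the total heat transfer to zero:
1030×2.53×(T − 50.8) + 682×1.67×(T − 28.4) = 0
2605.9(T − 50.8) + 1138.9(T − 28.4) = 0
3744.8 T = 164726
T ≈ 43.99 °C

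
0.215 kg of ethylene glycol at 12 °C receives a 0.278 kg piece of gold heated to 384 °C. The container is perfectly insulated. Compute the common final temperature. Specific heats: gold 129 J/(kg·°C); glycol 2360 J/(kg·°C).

T_f ≈ 36.6 °C

|Q_gold| = |Q_glycol|:
0.278*129*(384 − T) = 0.215*2360*(T − 12)
35.86(384 − T) = 507.4(T − 12)
543.26 T = 19860  ⇒  T ≈ 36.56 °C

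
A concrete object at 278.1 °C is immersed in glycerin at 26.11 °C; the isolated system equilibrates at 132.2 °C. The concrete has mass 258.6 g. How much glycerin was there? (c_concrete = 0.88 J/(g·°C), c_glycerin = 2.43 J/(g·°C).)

m ≈ 129 g

Conservation of energy gives ΣQ = 0:
258.6×0.88×(132.2 − 278.1) + m×2.43×(132.2 − 26.11) = 0
257.8 m = 33202
m = 33202/257.8 ≈ 128.8 g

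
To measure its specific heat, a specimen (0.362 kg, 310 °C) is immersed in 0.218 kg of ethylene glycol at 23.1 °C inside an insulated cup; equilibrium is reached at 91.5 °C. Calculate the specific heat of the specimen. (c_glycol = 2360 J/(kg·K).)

c ≈ 445 J/(kg·K)

Heat lost by the specimen = heat gained by the glycol:
0.362×c×(310 − 91.5) = 0.218×2360×(91.5 − 23.1)
79.1 c = 35190  ⇒  c ≈ 444.9 J/(kg·K)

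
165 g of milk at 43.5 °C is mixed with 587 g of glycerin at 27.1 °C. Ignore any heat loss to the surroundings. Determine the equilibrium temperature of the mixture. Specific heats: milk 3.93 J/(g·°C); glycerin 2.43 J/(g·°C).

Heat lost by the milk equals heat gained by the glycerin:
165·3.93·(43.5 − T) = 587·2.43·(T − 27.1)
648.45(43.5 − T) = 1426.4(T − 27.1)
2074.9 T = 66863  ⇒  T ≈ 32.23 °C

T_f ≈ 32.2 °C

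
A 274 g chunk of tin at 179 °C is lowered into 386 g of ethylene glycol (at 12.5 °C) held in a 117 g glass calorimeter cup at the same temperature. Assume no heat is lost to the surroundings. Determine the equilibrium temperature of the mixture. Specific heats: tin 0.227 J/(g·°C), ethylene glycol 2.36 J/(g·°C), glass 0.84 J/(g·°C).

T_f ≈ 22.2 °C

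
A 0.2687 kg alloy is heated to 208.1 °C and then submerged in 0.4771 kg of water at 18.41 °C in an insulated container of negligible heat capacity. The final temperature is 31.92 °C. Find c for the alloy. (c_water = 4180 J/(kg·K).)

c ≈ 569 J/(kg·K)

m_s c (T_s − T_f) = m_water c_water (T_f − T_0):
0.2687·c·(208.1 − 31.92) = 0.4771·4180·(31.92 − 18.41)
47.34 c = 26943  ⇒  c ≈ 569.1 J/(kg·K)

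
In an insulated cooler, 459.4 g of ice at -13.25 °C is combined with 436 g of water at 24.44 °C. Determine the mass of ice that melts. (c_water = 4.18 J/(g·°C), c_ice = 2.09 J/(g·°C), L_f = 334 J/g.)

Heat available from the water dropping to 0 °C: 436×4.18×24.44 = 44541 J.
Warming the ice to 0 °C takes 459.4×2.09×13.25 = 12722 J, leaving 31819 J for melting.
Melting all 459.4 g of ice would need 459.4×334 = 153440 J.
That's not enough to melt it all — equilibrium is at 0 °C with ice remaining.
m_melted×334 = 31819  ⇒  m_melted ≈ 95.27 g.

m_melted ≈ 95.3 g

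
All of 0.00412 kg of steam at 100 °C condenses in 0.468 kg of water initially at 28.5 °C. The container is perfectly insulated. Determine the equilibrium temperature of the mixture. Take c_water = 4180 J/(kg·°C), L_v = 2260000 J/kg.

Energy conservation, ΣQ = 0:
steam→water at 100 °C releases m L_v = 0.00412·2260000 = 9311.2
  condensate cools 100→T: 0.00412·4180·(T − 100) = 17.22(T − 100)
  original water: 1956.2(T − 28.5)
1973.5 T = 9311.2 + 1722.2 + 55753 = 66786
T ≈ 33.84 °C — below 100 °C, confirming all the steam condensed.

T_f ≈ 33.8 °C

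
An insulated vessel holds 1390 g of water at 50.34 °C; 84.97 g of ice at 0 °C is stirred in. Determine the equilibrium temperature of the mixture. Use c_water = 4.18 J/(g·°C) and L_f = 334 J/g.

T_f ≈ 42.8 °C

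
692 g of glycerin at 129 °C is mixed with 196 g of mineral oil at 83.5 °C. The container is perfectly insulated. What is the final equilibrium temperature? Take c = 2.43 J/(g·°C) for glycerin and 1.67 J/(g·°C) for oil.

T_f ≈ 121.6 °C

Set heat shed by the hot body equal to heat absorbed by the cold body:
692·2.43·(129 − T) = 196·1.67·(T − 83.5)
1681.6(129 − T) = 327.32(T − 83.5)
2008.9 T = 244252  ⇒  T ≈ 121.59 °C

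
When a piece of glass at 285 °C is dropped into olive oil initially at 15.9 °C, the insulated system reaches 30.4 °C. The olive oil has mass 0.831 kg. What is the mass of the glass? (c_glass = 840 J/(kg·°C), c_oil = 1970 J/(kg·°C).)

m ≈ 0.111 kg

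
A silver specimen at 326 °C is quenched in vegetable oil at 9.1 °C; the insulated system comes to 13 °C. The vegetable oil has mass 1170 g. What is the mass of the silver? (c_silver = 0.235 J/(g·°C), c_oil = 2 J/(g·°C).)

|Q_silver| = |Q_oil|:
m·0.235·(326 − 13) = 1170·2·(13 − 9.1)
73.55 m = 9126  ⇒  m ≈ 124.1 g

m ≈ 124 g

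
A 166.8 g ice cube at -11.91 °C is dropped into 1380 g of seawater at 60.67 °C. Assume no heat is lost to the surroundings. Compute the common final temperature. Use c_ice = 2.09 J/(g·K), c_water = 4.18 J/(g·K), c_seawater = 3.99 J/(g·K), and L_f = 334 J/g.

T_f ≈ 44.2 °C

Taking heat into each body as positive, Σ m c ΔT = 0:
warm ice to 0 °C: 166.8×2.09×(0 − (-11.91)) = 4152; melt ice: 166.8×334 = 55711; meltwater 0→T: 166.8×4.18×T = 697.22 T; seawater cools: 1380×3.99×(T − 60.67) = 5506.2(T − 60.67)
6203.4 T = 334061 − 59863 = 274198
T ≈ 44.20 °C (positive, so assuming full melt was valid).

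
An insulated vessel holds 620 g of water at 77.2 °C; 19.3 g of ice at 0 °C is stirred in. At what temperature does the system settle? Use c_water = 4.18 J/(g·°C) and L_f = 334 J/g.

Sum of m c ΔT and latent-heat terms is zero:
melt ice: 19.3·334 = 6446.2
  warm the meltwater: 80.67 T
  water cools: 620·4.18·(T − 77.2) = 2591.6(T − 77.2)
2672.3 T = 200072 − 6446.2 = 193625
T ≈ 72.46 °C — above 0 °C, consistent with complete melting.

T_f ≈ 72.5 °C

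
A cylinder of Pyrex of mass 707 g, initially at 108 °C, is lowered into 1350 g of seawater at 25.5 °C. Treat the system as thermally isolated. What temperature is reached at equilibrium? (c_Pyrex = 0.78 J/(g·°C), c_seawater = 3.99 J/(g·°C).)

T_f ≈ 33.2 °C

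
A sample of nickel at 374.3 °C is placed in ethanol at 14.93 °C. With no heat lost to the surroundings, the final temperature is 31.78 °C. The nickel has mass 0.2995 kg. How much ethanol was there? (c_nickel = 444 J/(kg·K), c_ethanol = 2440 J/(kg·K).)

m ≈ 1.11 kg

Heat lost by the nickel = heat gained by the ethanol:
0.2995×444×(374.3 − 31.78) = m×2440×(31.78 − 14.93)
41114 m = 45548  ⇒  m ≈ 1.108 kg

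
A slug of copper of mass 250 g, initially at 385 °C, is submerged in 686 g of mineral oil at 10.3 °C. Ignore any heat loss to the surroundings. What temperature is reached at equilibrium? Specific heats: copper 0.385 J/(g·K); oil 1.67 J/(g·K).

T_f ≈ 39.3 °C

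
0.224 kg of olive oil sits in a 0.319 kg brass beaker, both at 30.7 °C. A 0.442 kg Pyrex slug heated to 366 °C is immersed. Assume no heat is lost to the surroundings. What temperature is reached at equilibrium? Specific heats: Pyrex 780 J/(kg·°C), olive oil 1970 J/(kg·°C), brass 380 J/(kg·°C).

Energy conservation, ΣQ = 0:
0.442*780*(T − 366) + 0.224*1970*(T − 30.7) + 0.319*380*(T − 30.7) = 0
(344.76 + 441.28 + 121.22) T = 344.76*366 + 441.28*30.7 + 121.22*30.7
T = 143451/907.26 ≈ 158.11 °C

T_f ≈ 158.1 °C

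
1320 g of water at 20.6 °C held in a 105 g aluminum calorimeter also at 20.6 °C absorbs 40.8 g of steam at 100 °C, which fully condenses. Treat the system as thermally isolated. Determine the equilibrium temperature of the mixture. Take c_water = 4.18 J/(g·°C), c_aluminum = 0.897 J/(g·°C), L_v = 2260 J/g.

Sum of m c ΔT and latent-heat terms is zero:
latent heat released on condensation: 40.8×2260 = 92208; condensed water 100 °C→T: 170.54(T − 100); water warms: 1320×4.18×(T − 20.6) = 5517.6(T − 20.6); aluminum cup: 105×0.897×(T − 20.6) = 94.19(T − 20.6)
5782.3 T = 92208 + 17054 + 115603 = 224865
T ≈ 38.89 °C, under the boiling point, so the assumption holds.

T_f ≈ 38.9 °C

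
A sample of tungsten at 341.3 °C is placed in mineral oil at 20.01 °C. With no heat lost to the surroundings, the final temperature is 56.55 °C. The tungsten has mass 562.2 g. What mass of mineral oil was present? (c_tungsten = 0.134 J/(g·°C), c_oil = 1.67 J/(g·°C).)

m ≈ 352 g

Energy conservation, ΣQ = 0:
562.2·0.134·(56.55 − 341.3) + m·1.67·(56.55 − 20.01) = 0
61.02 m = 21452
m = 21452/61.02 ≈ 351.5 g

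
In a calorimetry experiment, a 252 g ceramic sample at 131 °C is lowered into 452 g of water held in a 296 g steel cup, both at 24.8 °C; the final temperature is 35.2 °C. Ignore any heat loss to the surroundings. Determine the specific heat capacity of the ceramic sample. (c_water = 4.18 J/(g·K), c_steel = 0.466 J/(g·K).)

c ≈ 0.873 J/(g·K)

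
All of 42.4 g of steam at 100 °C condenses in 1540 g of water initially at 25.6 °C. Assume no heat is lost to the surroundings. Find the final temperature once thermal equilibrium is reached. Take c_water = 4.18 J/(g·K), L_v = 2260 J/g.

T_f ≈ 42.1 °C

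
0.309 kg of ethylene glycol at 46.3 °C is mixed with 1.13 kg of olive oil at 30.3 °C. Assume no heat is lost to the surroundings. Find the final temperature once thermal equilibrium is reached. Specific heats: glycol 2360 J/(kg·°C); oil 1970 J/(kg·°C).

T_f ≈ 34.2 °C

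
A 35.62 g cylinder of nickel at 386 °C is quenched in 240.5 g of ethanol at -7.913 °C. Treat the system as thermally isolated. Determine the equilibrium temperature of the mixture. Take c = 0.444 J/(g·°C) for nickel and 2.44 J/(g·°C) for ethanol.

T_f ≈ 2.4 °C

Energy conservation, ΣQ = 0:
35.62*0.444*(T − 386) + 240.5*2.44*(T − (-7.913)) = 0
15.82(T − 386) + 586.82(T − (-7.913)) = 0
(15.82 + 586.82) T = 15.82*386 + 586.82*(-7.913)
T = 1461.2/602.64 ≈ 2.42 °C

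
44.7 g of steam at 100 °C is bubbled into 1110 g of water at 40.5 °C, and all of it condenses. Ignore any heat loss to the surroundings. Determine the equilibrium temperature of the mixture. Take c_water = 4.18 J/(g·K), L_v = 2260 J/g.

Sum of m c ΔT and latent-heat terms is zero:
latent heat released on condensation: 44.7·2260 = 101022; condensed water 100 °C→T: 186.85(T − 100); water warms: 1110·4.18·(T − 40.5) = 4639.8(T − 40.5)
4826.6 T = 101022 + 18685 + 187912 = 307618
T ≈ 63.73 °C — below 100 °C, confirming all the steam condensed.

T_f ≈ 63.7 °C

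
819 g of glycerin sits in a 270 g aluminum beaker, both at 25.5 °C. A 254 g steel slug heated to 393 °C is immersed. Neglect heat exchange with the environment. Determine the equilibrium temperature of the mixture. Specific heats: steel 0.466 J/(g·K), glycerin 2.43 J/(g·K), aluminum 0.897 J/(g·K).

T_f ≈ 44.0 °C

Let T be the final temperature. ΣQ_i = 0:
254×0.466×(T − 393) + 819×2.43×(T − 25.5) + 270×0.897×(T − 25.5) = 0
2350.7 T = 103442
T ≈ 44.00 °C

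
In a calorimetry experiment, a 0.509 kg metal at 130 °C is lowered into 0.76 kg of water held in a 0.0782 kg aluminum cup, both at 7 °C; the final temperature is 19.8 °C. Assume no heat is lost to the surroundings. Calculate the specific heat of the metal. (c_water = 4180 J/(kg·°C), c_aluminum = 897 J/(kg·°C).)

Heat gained plus heat lost sum to zero:
0.509×c×(19.8 − 130) + 0.76×4180×(19.8 − 7) + 0.0782×897×(19.8 − 7) = 0
-56.09 c = -41561
c = -41561/-56.09 ≈ 740.9 J/(kg·°C)

c ≈ 741 J/(kg·°C)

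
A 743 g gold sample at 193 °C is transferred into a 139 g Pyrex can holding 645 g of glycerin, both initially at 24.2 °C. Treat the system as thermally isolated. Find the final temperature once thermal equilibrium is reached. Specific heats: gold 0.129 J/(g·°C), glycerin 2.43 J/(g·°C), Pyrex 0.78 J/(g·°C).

Heat gained plus heat lost sum to zero:
743*0.129*(T − 193) + 645*2.43*(T − 24.2) + 139*0.78*(T − 24.2) = 0
1771.6 T = 59052
T ≈ 33.33 °C

T_f ≈ 33.3 °C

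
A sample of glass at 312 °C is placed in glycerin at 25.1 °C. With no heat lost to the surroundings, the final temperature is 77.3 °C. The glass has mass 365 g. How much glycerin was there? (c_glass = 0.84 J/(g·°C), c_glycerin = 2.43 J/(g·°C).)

Conservation of energy gives ΣQ = 0:
365·0.84·(77.3 − 312) + m·2.43·(77.3 − 25.1) = 0
126.85 m = 71959
m = 71959/126.85 ≈ 567.3 g

m ≈ 567 g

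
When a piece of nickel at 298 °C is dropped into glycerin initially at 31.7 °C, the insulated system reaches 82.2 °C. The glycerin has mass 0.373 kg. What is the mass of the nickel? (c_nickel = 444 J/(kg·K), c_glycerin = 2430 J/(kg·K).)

Let T be the final temperature. ΣQ_i = 0:
m×444×(82.2 − 298) + 0.373×2430×(82.2 − 31.7) = 0
-95815 m = -45773
m = -45773/-95815 ≈ 0.4777 kg

m ≈ 0.478 kg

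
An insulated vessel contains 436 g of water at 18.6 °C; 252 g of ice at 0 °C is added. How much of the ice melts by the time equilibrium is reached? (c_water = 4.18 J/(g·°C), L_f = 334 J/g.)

m_melted ≈ 101 g

Water can give up m c ΔT = 436·4.18·18.6 = 33898 J before reaching 0 °C.
To melt every bit of ice: 252·334 = 84168 J.
That's not enough to melt it all — equilibrium is at 0 °C with ice remaining.
m_melt = 33898 / L_f = 101.5 g.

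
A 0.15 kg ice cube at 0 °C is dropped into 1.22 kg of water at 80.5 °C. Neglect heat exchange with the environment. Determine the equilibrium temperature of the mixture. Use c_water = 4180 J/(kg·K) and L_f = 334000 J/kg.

T_f ≈ 62.9 °C

Sum of m c ΔT and latent-heat terms is zero:
latent heat to melt: 0.15×334000 = 50100; meltwater 0→T: 0.15×4180×T = 627 T; water: 5099.6(T − 80.5)
5726.6 T = 410518 − 50100 = 360418
T ≈ 62.94 °C — above 0 °C, consistent with complete melting.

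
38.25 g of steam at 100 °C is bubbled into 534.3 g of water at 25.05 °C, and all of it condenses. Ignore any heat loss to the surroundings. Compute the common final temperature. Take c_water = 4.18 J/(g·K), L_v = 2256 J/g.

T_f ≈ 66.1 °C

Conservation of energy gives ΣQ = 0:
latent heat released on condensation: 38.25×2256 = 86292
  condensed water 100 °C→T: 159.88(T − 100)
  water warms: 534.3×4.18×(T − 25.05) = 2233.4(T − 25.05)
2393.3 T = 86292 + 15988 + 55946 = 158227
T ≈ 66.11 °C — below 100 °C, confirming all the steam condensed.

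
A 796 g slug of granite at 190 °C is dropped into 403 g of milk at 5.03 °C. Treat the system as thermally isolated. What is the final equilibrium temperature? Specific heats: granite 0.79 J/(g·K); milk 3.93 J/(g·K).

Let T be the final temperature. ΣQ_i = 0:
796*0.79*(T − 190) + 403*3.93*(T − 5.03) = 0
2212.6 T = 127446
T = 127446/2212.6 ≈ 57.60 °C

T_f ≈ 57.6 °C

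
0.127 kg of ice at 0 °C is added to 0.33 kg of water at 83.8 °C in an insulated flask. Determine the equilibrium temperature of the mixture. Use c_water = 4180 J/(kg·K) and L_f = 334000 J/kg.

T_f ≈ 38.3 °C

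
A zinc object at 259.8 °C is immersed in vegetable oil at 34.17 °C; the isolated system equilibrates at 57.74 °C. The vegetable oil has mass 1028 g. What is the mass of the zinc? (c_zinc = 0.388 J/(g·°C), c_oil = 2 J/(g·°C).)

m ≈ 618 g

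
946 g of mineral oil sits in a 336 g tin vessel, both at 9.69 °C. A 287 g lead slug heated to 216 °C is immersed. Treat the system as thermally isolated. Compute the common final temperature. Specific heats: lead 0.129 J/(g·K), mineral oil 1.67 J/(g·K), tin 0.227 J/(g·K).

T_f ≈ 14.2 °C

Setting the total heat transfer to zero:
287·0.129·(T − 216) + 946·1.67·(T − 9.69) + 336·0.227·(T − 9.69) = 0
37.02(T − 216) + 1579.8(T − 9.69) + 76.27(T − 9.69) = 0
(37.02 + 1579.8 + 76.27) T = 37.02·216 + 1579.8·9.69 + 76.27·9.69
T = 24044 / 1693.1 = 14.2 °C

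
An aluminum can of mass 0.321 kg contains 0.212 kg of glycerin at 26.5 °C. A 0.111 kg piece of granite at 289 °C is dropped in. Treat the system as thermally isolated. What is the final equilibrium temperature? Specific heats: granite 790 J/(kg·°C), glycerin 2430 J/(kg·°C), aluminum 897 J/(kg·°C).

Energy conservation, ΣQ = 0:
0.111*790*(T − 289) + 0.212*2430*(T − 26.5) + 0.321*897*(T − 26.5) = 0
87.69(T − 289) + 515.16(T − 26.5) + 287.94(T − 26.5) = 0
890.79 T = 46624
T = 46624 / 890.79 = 52.3 °C

T_f ≈ 52.3 °C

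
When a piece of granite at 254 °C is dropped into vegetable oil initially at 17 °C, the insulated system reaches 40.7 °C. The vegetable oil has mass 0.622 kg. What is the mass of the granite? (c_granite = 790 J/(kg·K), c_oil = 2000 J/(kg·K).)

m ≈ 0.175 kg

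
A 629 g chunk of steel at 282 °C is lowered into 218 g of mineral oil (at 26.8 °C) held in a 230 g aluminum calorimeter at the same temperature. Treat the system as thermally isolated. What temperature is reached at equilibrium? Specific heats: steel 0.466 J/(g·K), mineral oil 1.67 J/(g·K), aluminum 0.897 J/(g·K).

Conservation of energy gives ΣQ = 0:
629×0.466×(T − 282) + 218×1.67×(T − 26.8) + 230×0.897×(T − 26.8) = 0
293.11(T − 282) + 364.06(T − 26.8) + 206.31(T − 26.8) = 0
863.48 T = 97944
T = 97944/863.48 ≈ 113.43 °C

T_f ≈ 113.4 °C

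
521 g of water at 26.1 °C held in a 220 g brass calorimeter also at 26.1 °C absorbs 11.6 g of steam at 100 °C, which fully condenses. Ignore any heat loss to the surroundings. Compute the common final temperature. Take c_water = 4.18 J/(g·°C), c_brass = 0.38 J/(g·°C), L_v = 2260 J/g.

T_f ≈ 39.0 °C

Net heat exchanged in the isolated system is zero:
condense steam: −11.6·2260 = −26216
  condensed water 100 °C→T: 48.49(T − 100)
  water warms: 521·4.18·(T − 26.1) = 2177.8(T − 26.1)
  cup: 83.6(T − 26.1)
2309.9 T = 26216 + 4848.8 + 59022 = 90087
T ≈ 39.00 °C (< 100 °C, so full condensation is consistent).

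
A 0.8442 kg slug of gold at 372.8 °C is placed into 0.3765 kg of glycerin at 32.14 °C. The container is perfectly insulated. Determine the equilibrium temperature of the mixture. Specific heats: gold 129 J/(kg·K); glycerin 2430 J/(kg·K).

T_f ≈ 68.4 °C

With ΣQ=0 the equilibrium temperature is the m·c-weighted mean:
T_f = (108.9×372.8 + 914.89×32.14) / (108.9 + 914.89)
    = 70003 / 1023.8 ≈ 68.38 °C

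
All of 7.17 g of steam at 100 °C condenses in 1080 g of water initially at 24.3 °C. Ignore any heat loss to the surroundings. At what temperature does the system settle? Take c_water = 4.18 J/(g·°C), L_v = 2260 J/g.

Taking heat into each body as positive, Σ m c ΔT = 0:
latent heat released on condensation: 7.17×2260 = 16204
  condensate cools 100→T: 7.17×4.18×(T − 100) = 29.97(T − 100)
  original water: 4514.4(T − 24.3)
4544.4 T = 16204 + 2997.1 + 109700 = 128901
T ≈ 28.37 °C, under the boiling point, so the assumption holds.

T_f ≈ 28.4 °C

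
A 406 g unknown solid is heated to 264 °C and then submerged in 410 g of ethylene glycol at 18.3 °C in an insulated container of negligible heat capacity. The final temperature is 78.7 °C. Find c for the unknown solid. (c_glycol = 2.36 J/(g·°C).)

Conservation of energy gives ΣQ = 0:
406×c×(78.7 − 264) + 410×2.36×(78.7 − 18.3) = 0
-75232 c = -58443
c = -58443/-75232 ≈ 0.7768 J/(g·°C)

c ≈ 0.777 J/(g·°C)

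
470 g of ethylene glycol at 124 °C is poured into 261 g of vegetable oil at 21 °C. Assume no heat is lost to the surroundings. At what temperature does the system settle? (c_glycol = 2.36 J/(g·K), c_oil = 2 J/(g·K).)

Taking heat into each body as positive, Σ m c ΔT = 0:
470×2.36×(T − 124) + 261×2×(T − 21) = 0
1109.2(T − 124) + 522(T − 21) = 0
(1109.2 + 522) T = 1109.2×124 + 522×21
T ≈ 91.04 °C

T_f ≈ 91.0 °C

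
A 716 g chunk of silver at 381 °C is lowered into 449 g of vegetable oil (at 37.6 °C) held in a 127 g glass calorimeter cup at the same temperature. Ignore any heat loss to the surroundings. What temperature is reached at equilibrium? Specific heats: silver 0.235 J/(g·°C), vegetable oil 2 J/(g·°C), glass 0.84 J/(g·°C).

T_f ≈ 86.9 °C

T_f is the heat-capacity-weighted average of the initial temperatures:
T_f = (168.26×381 + 898×37.6 + 106.68×37.6) / (168.26 + 898 + 106.68)
    = 101883 / 1172.9 ≈ 86.86 °C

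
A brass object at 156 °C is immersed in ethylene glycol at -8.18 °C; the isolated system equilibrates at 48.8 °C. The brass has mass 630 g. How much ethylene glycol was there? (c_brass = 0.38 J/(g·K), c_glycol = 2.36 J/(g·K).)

m ≈ 191 g

Net heat exchanged in the isolated system is zero:
630·0.38·(48.8 − 156) + m·2.36·(48.8 − (-8.18)) = 0
134.47 m = 25664
m = 25664/134.47 ≈ 190.8 g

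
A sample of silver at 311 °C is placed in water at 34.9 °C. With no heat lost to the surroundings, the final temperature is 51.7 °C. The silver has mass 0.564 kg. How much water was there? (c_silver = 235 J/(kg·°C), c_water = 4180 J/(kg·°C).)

m ≈ 0.489 kg

|Q_silver| = |Q_water|:
0.564×235×(311 − 51.7) = m×4180×(51.7 − 34.9)
70224 m = 34368  ⇒  m ≈ 0.4894 kg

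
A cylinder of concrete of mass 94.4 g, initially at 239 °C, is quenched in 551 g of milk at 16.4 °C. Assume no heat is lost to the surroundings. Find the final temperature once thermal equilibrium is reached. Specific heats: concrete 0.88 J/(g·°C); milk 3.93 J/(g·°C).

Set heat shed by the hot body equal to heat absorbed by the cold body:
94.4*0.88*(239 − T) = 551*3.93*(T − 16.4)
83.07(239 − T) = 2165.4(T − 16.4)
2248.5 T = 55367  ⇒  T ≈ 24.62 °C

T_f ≈ 24.6 °C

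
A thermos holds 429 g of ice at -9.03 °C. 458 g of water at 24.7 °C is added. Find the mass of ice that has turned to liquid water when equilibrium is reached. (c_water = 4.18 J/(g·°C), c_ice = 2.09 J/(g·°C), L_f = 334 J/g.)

Cooling the water to 0 °C releases 458×4.18×24.7 = 47287 J.
Warming the ice to 0 °C takes 429×2.09×9.03 = 8096.4 J, leaving 39190 J for melting.
To melt every bit of ice: 429×334 = 143286 J.
Since 39190 < 143286 J, not all the ice melts; equilibrium is at 0 °C.
m_melted×334 = 39190  ⇒  m_melted ≈ 117.3 g.

m_melted ≈ 117 g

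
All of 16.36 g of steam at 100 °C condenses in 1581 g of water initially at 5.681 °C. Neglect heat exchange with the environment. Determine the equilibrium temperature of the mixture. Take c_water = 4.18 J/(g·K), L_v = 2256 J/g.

T_f ≈ 12.2 °C

Net heat exchanged in the isolated system is zero:
steam→water at 100 °C releases m L_v = 16.36·2256 = 36908
  condensed water 100 °C→T: 68.38(T − 100)
  original water: 6608.6(T − 5.681)
6677 T = 36908 + 6838.5 + 37543 = 81290
T ≈ 12.17 °C — below 100 °C, confirming all the steam condensed.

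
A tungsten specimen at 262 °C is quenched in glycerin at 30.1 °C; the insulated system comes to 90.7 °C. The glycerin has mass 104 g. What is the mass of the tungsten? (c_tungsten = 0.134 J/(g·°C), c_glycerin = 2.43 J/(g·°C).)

m ≈ 667 g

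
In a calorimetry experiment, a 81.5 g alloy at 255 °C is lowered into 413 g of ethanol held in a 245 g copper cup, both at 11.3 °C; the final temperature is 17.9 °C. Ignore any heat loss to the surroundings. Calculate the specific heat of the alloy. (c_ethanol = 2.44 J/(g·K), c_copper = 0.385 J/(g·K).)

Conservation of energy gives ΣQ = 0:
81.5×c×(17.9 − 255) + 413×2.44×(17.9 − 11.3) + 245×0.385×(17.9 − 11.3) = 0
-19324 c = -7273.5
c = -7273.5/-19324 ≈ 0.3764 J/(g·K)

c ≈ 0.376 J/(g·K)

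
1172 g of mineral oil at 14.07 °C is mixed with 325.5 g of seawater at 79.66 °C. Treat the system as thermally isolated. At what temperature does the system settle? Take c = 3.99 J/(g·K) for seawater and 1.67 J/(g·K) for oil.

T_f ≈ 40.2 °C

Conservation of energy gives ΣQ = 0:
325.5×3.99×(T − 79.66) + 1172×1.67×(T − 14.07) = 0
1298.7(T − 79.66) + 1957.2(T − 14.07) = 0
(1298.7 + 1957.2) T = 1298.7×79.66 + 1957.2×14.07
T = 130996/3256 ≈ 40.23 °C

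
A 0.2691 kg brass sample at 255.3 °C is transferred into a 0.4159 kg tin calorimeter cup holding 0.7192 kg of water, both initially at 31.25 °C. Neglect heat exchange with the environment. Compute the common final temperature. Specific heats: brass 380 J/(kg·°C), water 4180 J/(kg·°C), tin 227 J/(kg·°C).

Energy conservation, ΣQ = 0:
0.2691·380·(T − 255.3) + 0.7192·4180·(T − 31.25) + 0.4159·227·(T − 31.25) = 0
102.26(T − 255.3) + 3006.3(T − 31.25) + 94.41(T − 31.25) = 0
(102.26 + 3006.3 + 94.41) T = 102.26·255.3 + 3006.3·31.25 + 94.41·31.25
T = 123002/3202.9 ≈ 38.40 °C

T_f ≈ 38.4 °C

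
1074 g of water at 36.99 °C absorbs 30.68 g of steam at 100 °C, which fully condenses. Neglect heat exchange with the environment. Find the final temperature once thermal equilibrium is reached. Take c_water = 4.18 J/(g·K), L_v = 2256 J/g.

T_f ≈ 53.7 °C

Setting the total heat transfer to zero:
latent heat released on condensation: 30.68·2256 = 69214; condensed water 100 °C→T: 128.24(T − 100); water warms: 1074·4.18·(T − 36.99) = 4489.3(T − 36.99)
4617.6 T = 69214 + 12824 + 166060 = 248098
T ≈ 53.73 °C (< 100 °C, so full condensation is consistent).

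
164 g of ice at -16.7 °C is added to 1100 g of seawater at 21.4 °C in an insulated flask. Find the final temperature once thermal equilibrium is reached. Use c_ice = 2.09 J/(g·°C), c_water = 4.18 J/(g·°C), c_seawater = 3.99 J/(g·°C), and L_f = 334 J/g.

Sum of m c ΔT and latent-heat terms is zero:
warm ice to 0 °C: 164·2.09·(0 − (-16.7)) = 5724.1; melt ice: 164·334 = 54776; warm the meltwater: 685.52 T; seawater: 4389(T − 21.4)
5074.5 T = 93925 − 60500 = 33425
T ≈ 6.59 °C — above 0 °C, consistent with complete melting.

T_f ≈ 6.6 °C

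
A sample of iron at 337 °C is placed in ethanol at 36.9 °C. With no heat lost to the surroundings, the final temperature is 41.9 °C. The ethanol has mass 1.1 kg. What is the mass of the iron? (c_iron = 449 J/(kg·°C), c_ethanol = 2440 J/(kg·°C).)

Taking heat into each body as positive, Σ m c ΔT = 0:
m·449·(41.9 − 337) + 1.1·2440·(41.9 − 36.9) = 0
-132500 m = -13420
m = -13420/-132500 ≈ 0.1013 kg

m ≈ 0.101 kg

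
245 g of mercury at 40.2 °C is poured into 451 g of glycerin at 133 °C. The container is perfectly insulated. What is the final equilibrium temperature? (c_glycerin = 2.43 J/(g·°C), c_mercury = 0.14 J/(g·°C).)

Conservation of energy gives ΣQ = 0:
451×2.43×(T − 133) + 245×0.14×(T − 40.2) = 0
1130.2 T = 147138
T ≈ 130.18 °C

T_f ≈ 130.2 °C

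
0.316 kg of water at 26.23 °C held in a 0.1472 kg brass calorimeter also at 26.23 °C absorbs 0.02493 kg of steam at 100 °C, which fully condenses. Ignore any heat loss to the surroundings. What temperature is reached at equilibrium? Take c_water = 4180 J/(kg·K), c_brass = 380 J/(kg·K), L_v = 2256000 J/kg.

Net heat exchanged in the isolated system is zero:
latent heat released on condensation: 0.02493×2256000 = 56242; condensate cools 100→T: 0.02493×4180×(T − 100) = 104.21(T − 100); original water: 1320.9(T − 26.23); cup: 55.94(T − 26.23)
1481 T = 56242 + 10421 + 36114 = 102777
T ≈ 69.40 °C (< 100 °C, so full condensation is consistent).

T_f ≈ 69.4 °C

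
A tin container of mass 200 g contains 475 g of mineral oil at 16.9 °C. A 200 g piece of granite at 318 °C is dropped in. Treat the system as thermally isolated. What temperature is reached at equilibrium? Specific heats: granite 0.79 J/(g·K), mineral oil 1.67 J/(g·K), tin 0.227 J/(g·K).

T_f ≈ 64.6 °C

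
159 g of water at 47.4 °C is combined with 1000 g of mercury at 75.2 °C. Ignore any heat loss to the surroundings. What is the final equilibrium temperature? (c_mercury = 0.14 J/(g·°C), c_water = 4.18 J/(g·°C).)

Taking heat into each body as positive, Σ m c ΔT = 0:
1000*0.14*(T − 75.2) + 159*4.18*(T − 47.4) = 0
140(T − 75.2) + 664.62(T − 47.4) = 0
804.62 T = 42031
T ≈ 52.24 °C

T_f ≈ 52.2 °C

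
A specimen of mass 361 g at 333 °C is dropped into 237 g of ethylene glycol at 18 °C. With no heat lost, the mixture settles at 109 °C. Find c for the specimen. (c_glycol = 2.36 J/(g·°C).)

c ≈ 0.629 J/(g·°C)

Heat lost by the specimen = heat gained by the glycol:
361·c·(333 − 109) = 237·2.36·(109 − 18)
80864 c = 50898  ⇒  c ≈ 0.6294 J/(g·°C)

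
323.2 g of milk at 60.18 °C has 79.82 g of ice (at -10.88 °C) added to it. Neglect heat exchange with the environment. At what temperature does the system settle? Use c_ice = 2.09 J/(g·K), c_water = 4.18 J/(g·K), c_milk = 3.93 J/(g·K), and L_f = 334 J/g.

T_f ≈ 29.9 °C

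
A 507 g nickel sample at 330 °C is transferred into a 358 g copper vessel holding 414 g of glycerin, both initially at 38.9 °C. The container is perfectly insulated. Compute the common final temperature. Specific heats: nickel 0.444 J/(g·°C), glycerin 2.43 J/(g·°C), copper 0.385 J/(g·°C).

T_f ≈ 86.8 °C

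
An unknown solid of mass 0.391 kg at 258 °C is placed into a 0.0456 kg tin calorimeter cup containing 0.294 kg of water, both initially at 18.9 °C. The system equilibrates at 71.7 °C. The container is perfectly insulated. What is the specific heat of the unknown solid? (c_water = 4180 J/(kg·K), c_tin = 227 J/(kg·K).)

c ≈ 898 J/(kg·K)

Conservation of energy gives ΣQ = 0:
0.391·c·(71.7 − 258) + 0.294·4180·(71.7 − 18.9) + 0.0456·227·(71.7 − 18.9) = 0
-72.84 c = -65434
c = -65434/-72.84 ≈ 898.3 J/(kg·K)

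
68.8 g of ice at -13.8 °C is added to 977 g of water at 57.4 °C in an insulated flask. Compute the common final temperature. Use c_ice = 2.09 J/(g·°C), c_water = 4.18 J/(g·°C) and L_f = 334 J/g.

Energy conservation, ΣQ = 0:
warm ice to 0 °C: 68.8×2.09×(0 − (-13.8)) = 1984.3; fusion: m_ice L_f = 68.8×334 = 22979; warm the meltwater: 287.58 T; water cools: 977×4.18×(T − 57.4) = 4083.9(T − 57.4)
4371.4 T = 234414 − 24964 = 209450
T ≈ 47.91 °C — above 0 °C, consistent with complete melting.

T_f ≈ 47.9 °C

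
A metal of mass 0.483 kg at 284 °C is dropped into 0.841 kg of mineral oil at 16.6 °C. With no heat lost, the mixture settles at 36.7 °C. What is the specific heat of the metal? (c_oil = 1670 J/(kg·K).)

m_s c (T_s − T_f) = m_oil c_oil (T_f − T_0):
0.483×c×(284 − 36.7) = 0.841×1670×(36.7 − 16.6)
119.45 c = 28230  ⇒  c ≈ 236.3 J/(kg·K)

c ≈ 236 J/(kg·K)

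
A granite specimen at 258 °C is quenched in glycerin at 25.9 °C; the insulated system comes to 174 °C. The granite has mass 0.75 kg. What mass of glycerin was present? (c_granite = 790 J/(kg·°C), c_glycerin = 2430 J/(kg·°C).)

m ≈ 0.138 kg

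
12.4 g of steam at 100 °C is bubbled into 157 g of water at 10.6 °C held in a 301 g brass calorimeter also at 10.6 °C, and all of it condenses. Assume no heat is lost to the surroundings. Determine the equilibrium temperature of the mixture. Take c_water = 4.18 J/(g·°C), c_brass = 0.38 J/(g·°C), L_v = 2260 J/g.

Energy balance with sensible and latent terms:
latent heat released on condensation: 12.4·2260 = 28024; condensed water 100 °C→T: 51.83(T − 100); original water: 656.26(T − 10.6); brass cup: 301·0.38·(T − 10.6) = 114.38(T − 10.6)
822.47 T = 28024 + 5183.2 + 8168.8 = 41376
T ≈ 50.31 °C (< 100 °C, so full condensation is consistent).

T_f ≈ 50.3 °C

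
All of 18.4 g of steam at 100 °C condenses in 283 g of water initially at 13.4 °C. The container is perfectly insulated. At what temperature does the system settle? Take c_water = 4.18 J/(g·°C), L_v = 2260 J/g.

Let T be the final temperature. ΣQ_i = 0:
condense steam: −18.4×2260 = −41584; condensate cools 100→T: 18.4×4.18×(T − 100) = 76.91(T − 100); water warms: 283×4.18×(T − 13.4) = 1182.9(T − 13.4)
1259.9 T = 41584 + 7691.2 + 15851 = 65127
T ≈ 51.69 °C, under the boiling point, so the assumption holds.

T_f ≈ 51.7 °C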